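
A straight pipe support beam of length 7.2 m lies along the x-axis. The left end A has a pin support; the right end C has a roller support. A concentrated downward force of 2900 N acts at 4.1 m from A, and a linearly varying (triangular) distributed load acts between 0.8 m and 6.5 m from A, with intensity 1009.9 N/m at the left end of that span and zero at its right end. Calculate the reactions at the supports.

A_x = 0, A_y = 3047 N, C_y = 2731 N

Resultant of the triangular load: ½ × 1009.9 × 5.7 = 2878.215 N, acting at 2.7 m from A (one-third of the span from the peak).
Moments about A: C_y·7.2 − 2900·4.1 − (½·1009.9·5.7)·2.7 = 0 → C_y = 19661.1805/7.2 = 2730.72 ≈ 2731 N.
ΣF_y = 0: A_y + 2730.72 − 2900 − ½·1009.9·5.7 = 0 → A_y = 3047 N.
ΣF_x = 0: no horizontal applied forces, so A_x = 0.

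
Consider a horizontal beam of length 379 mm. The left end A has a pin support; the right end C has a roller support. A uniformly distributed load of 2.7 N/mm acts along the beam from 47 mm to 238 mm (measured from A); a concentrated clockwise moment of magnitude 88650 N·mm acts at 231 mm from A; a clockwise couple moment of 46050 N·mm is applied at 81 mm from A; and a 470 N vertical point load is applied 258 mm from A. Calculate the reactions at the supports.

A_x = 0, A_y = 116.4 N, C_y = 869.3 N

Resultant of the distributed load: 2.7 × 191 = 515.7 N at 142.5 mm from A.
Taking moments about A: C_y·379 − (2.7·191)·142.5 − 88650 − 46050 − 470·258 = 0 → C_y = 329447.25/379 = 869.254 ≈ 869.3 N.
ΣF_y = 0: A_y + 869.254 − 2.7·191 − 470 = 0 → A_y = 116.4 N.
ΣF_x = 0: no horizontal applied forces, so A_x = 0.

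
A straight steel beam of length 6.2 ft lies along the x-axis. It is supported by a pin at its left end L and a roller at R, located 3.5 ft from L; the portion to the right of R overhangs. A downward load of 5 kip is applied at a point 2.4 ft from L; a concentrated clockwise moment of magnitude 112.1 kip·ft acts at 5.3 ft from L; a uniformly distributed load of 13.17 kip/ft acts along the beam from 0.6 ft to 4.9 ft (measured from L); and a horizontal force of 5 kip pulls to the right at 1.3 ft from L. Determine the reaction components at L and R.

Resultant of the distributed load: 13.17 × 4.3 = 56.631 kip at 2.75 ft from L.
Taking moments about L: R_y·3.5 − 5·2.4 − 112.1 − (13.17·4.3)·2.75 = 0 → R_y = 279.83525/3.5 = 79.9529 ≈ 79.95 kip.
ΣF_y = 0: L_y + 79.9529 − 5 − 13.17·4.3 = 0 → L_y = -18.32 kip.
ΣF_x = 0: L_x + 5 = 0 → L_x = -5.000 kip.

L_x = -5.000 kip, L_y = -18.32 kip, R_y = 79.95 kip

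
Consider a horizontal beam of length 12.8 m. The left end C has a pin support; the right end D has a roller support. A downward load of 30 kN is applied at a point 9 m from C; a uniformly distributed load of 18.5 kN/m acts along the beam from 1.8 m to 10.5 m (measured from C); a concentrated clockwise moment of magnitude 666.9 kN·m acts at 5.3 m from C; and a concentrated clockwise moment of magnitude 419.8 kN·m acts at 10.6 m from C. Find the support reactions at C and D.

Resultant of the distributed load: 18.5 × 8.7 = 160.95 kN at 6.15 m from C.
Moments about C: D_y·12.8 − 30·9 − (18.5·8.7)·6.15 − 666.9 − 419.8 = 0 → D_y = 2346.5425/12.8 = 183.324 ≈ 183.3 kN.
ΣF_y = 0: C_y + 183.324 − 30 − 18.5·8.7 = 0 → C_y = 7.626 kN.
ΣF_x = 0: no horizontal applied forces, so C_x = 0.

C_x = 0, C_y = 7.626 kN, D_y = 183.3 kN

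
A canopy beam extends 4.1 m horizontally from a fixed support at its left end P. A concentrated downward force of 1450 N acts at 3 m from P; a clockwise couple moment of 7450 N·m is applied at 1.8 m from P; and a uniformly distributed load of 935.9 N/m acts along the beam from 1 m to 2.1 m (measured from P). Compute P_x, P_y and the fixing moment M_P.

Resultant of the distributed load: 935.9 × 1.1 = 1029.49 N at 1.55 m from P.
ΣF_x = 0: P_x = 0.
ΣF_y = 0: P_y − 1450 − 935.9·1.1 = 0 → P_y = 2479 N.
ΣM about P: M_P − 1450·3 − 7450 − (935.9·1.1)·1.55 = 0 → M_P = 13400 N·m.

P_x = 0, P_y = 2479 N, M_P = 13400 N·m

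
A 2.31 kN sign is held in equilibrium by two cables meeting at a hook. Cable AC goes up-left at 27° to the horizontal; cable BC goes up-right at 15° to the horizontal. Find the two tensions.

ΣF_x = 0: −T_AC·cos27° + T_BC·cos15° = 0 → T_BC = 0.922438·T_AC.
ΣF_y = 0: T_AC·sin27° + T_BC·sin15° = 2.31.
Substitute: T_AC·(0.45399 + 0.922438·0.258819) = 2.31 → T_AC = 3.33461 ≈ 3.335 kN.
Then T_BC = 0.922438 × 3.33461 = 3.076 kN.

T_AC = 3.335 kN, T_BC = 3.076 kN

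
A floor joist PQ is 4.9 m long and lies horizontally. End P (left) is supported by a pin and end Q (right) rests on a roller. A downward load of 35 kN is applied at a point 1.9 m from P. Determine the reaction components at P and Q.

P_x = 0, P_y = 21.43 kN, Q_y = 13.57 kN

ΣM about P: Q_y·4.9 − 35·1.9 = 0 → Q_y = 66.5/4.9 = 13.5714 ≈ 13.57 kN.
ΣF_y = 0: P_y + 13.5714 − 35 = 0 → P_y = 21.43 kN.
ΣF_x = 0: no horizontal applied forces, so P_x = 0.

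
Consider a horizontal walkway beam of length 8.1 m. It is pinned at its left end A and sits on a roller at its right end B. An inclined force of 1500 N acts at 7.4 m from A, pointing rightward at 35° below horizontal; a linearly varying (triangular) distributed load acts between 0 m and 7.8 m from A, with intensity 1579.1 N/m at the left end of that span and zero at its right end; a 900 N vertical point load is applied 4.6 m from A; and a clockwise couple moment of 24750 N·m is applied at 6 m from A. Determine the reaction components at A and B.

Resultant of the triangular load: ½ × 1579.1 × 7.8 = 6158.49 N, acting at 2.6 m from A (one-third of the span from the peak).
Taking moments about A: B_y·8.1 − 1500·sin35°·7.4 − (½·1579.1·7.8)·2.6 − 900·4.6 − 24750 = 0 → B_y = 51268.8/8.1 = 6329.48 ≈ 6329 N.
ΣF_y = 0: A_y + 6329.48 − 1500·sin35° − ½·1579.1·7.8 − 900 = 0 → A_y = 1589 N.
ΣF_x = 0: A_x + 1500·cos35° = 0 → A_x = -1229 N.

A_x = -1229 N, A_y = 1589 N, B_y = 6329 N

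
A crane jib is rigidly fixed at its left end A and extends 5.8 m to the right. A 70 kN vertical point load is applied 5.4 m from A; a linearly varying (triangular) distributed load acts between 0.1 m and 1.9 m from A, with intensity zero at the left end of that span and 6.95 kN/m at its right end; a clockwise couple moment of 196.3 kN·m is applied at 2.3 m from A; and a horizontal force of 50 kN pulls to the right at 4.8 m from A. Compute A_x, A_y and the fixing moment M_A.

A_x = -50.00 kN, A_y = 76.25 kN, M_A = 582.4 kN·m

Resultant of the triangular load: ½ × 6.95 × 1.8 = 6.255 kN, acting at 1.3 m from A (one-third of the span from the peak).
ΣF_x = 0: A_x + 50 = 0 → A_x = -50.00 kN.
ΣF_y = 0: A_y − 70 − ½·6.95·1.8 = 0 → A_y = 76.25 kN.
ΣM about A: M_A − 70·5.4 − (½·6.95·1.8)·1.3 − 196.3 = 0 → M_A = 582.4 kN·m.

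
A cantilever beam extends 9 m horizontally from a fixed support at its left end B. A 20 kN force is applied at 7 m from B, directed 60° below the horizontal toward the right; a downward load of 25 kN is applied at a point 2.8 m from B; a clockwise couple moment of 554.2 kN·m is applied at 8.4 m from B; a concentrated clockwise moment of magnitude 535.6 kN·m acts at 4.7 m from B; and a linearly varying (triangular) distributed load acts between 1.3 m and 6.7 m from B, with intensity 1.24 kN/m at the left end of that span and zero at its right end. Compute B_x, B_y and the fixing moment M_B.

Resultant of the triangular load: ½ × 1.24 × 5.4 = 3.348 kN, acting at 3.1 m from B (one-third of the span from the peak).
ΣF_x = 0: B_x + 20·cos60° = 0 → B_x = -10.00 kN.
ΣF_y = 0: B_y − 20·sin60° − 25 − ½·1.24·5.4 = 0 → B_y = 45.67 kN.
ΣM about B: M_B − 20·sin60°·7 − 25·2.8 − 554.2 − 535.6 − (½·1.24·5.4)·3.1 = 0 → M_B = 1291 kN·m.

B_x = -10.00 kN, B_y = 45.67 kN, M_B = 1291 kN·m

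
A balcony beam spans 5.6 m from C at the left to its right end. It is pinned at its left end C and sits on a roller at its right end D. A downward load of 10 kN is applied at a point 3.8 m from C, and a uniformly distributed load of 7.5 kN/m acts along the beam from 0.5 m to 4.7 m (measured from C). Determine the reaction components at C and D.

Resultant of the distributed load: 7.5 × 4.2 = 31.5 kN at 2.6 m from C.
Taking moments about C: D_y·5.6 − 10·3.8 − (7.5·4.2)·2.6 = 0 → D_y = 119.9/5.6 = 21.4107 ≈ 21.41 kN.
ΣF_y = 0: C_y + 21.4107 − 10 − 7.5·4.2 = 0 → C_y = 20.09 kN.
ΣF_x = 0: no horizontal applied forces, so C_x = 0.

C_x = 0, C_y = 20.09 kN, D_y = 21.41 kN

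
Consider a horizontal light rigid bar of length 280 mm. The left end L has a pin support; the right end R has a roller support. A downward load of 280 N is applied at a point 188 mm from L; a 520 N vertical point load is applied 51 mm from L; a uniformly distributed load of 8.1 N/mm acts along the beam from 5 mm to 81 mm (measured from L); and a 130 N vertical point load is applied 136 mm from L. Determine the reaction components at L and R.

L_x = 0, L_y = 1105 N, R_y = 440.4 N

Resultant of the distributed load: 8.1 × 76 = 615.6 N at 43 mm from L.
ΣM about L: R_y·280 − 280·188 − 520·51 − (8.1·76)·43 − 130·136 = 0 → R_y = 123310.8/280 = 440.396 ≈ 440.4 N.
ΣF_y = 0: L_y + 440.396 − 280 − 520 − 8.1·76 − 130 = 0 → L_y = 1105 N.
ΣF_x = 0: no horizontal applied forces, so L_x = 0.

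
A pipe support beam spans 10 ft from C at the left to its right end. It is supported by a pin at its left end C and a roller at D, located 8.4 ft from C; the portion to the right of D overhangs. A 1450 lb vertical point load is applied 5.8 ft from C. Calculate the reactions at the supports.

C_x = 0, C_y = 448.8 lb, D_y = 1001 lb

Taking moments about C: D_y·8.4 − 1450·5.8 = 0 → D_y = 8410/8.4 = 1001.19 ≈ 1001 lb.
ΣF_y = 0: C_y + 1001.19 − 1450 = 0 → C_y = 448.8 lb.
ΣF_x = 0: no horizontal applied forces, so C_x = 0.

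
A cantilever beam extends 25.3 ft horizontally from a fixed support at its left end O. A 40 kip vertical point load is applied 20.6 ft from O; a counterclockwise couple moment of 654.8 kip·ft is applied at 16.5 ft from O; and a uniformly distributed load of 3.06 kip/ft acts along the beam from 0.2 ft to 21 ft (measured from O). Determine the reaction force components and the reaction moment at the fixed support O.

Resultant of the distributed load: 3.06 × 20.8 = 63.648 kip at 10.6 ft from O.
ΣF_x = 0: O_x = 0.
ΣF_y = 0: O_y − 40 − 3.06·20.8 = 0 → O_y = 103.6 kip.
ΣM about O: M_O − 40·20.6 + 654.8 − (3.06·20.8)·10.6 = 0 → M_O = 843.9 kip·ft.

O_x = 0, O_y = 103.6 kip, M_O = 843.9 kip·ft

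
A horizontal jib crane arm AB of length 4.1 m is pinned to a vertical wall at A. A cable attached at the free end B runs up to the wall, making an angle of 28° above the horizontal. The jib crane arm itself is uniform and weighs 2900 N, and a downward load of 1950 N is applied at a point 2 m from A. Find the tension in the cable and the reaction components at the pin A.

T = 5115 N, A_x = 4516 N, A_y = 2449 N

ΣM about A: T·sin28°·4.1 − 2900·2.05 − 1950·2 = 0 → T = 9845/(4.1·0.469472) = 5114.72 ≈ 5115 N.
ΣF_x = 0: A_x − T·cos28° = 0 → A_x = 5114.72 × 0.882948 = 4516 N.
ΣF_y = 0: A_y + T·sin28° − 2900 − 1950 = 0 → A_y = 4850 − 5114.72 × 0.469472 = 2449 N.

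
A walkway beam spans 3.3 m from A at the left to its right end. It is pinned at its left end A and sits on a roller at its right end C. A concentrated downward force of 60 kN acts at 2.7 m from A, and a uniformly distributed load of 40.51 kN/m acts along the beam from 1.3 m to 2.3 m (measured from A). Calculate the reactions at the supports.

A_x = 0, A_y = 29.32 kN, C_y = 71.19 kN

Resultant of the distributed load: 40.51 × 1 = 40.51 kN at 1.8 m from A.
Moments about A: C_y·3.3 − 60·2.7 − (40.51·1)·1.8 = 0 → C_y = 234.918/3.3 = 71.1873 ≈ 71.19 kN.
ΣF_y = 0: A_y + 71.1873 − 60 − 40.51·1 = 0 → A_y = 29.32 kN.
ΣF_x = 0: no horizontal applied forces, so A_x = 0.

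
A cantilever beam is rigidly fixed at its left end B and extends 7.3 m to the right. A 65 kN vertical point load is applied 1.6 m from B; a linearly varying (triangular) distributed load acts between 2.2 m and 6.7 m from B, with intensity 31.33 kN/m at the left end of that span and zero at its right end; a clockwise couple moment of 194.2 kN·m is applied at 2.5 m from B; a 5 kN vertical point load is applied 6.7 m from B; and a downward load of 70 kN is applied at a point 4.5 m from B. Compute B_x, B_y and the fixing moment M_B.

Resultant of the triangular load: ½ × 31.33 × 4.5 = 70.4925 kN, acting at 3.7 m from B (one-third of the span from the peak).
ΣF_x = 0: B_x = 0.
ΣF_y = 0: B_y − 65 − ½·31.33·4.5 − 5 − 70 = 0 → B_y = 210.5 kN.
ΣM about B: M_B − 65·1.6 − (½·31.33·4.5)·3.7 − 194.2 − 5·6.7 − 70·4.5 = 0 → M_B = 907.5 kN·m.

B_x = 0, B_y = 210.5 kN, M_B = 907.5 kN·m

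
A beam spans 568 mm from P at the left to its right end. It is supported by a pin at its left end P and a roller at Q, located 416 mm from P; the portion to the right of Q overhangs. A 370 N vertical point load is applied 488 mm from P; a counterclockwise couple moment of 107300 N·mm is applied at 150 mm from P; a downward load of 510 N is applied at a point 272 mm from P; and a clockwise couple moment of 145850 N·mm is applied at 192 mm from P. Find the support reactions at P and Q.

Taking moments about P: Q_y·416 − 370·488 + 107300 − 510·272 − 145850 = 0 → Q_y = 357830/416 = 860.168 ≈ 860.2 N.
ΣF_y = 0: P_y + 860.168 − 370 − 510 = 0 → P_y = 19.83 N.
ΣF_x = 0: no horizontal applied forces, so P_x = 0.

P_x = 0, P_y = 19.83 N, Q_y = 860.2 N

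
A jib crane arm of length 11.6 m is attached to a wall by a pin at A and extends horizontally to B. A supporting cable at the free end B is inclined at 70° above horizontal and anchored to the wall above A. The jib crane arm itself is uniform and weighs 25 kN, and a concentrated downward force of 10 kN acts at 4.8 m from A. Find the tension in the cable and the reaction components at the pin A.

T = 17.71 kN, A_x = 6.056 kN, A_y = 18.36 kN

ΣM about A: T·sin70°·11.6 − 25·5.8 − 10·4.8 = 0 → T = 193/(11.6·0.939693) = 17.7057 ≈ 17.71 kN.
ΣF_x = 0: A_x − T·cos70° = 0 → A_x = 17.7057 × 0.34202 = 6.056 kN.
ΣF_y = 0: A_y + T·sin70° − 25 − 10 = 0 → A_y = 35 − 17.7057 × 0.939693 = 18.36 kN.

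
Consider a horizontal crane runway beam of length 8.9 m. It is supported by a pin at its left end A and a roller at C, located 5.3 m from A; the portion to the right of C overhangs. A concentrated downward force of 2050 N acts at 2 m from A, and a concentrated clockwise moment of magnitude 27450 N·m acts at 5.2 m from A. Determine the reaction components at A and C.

A_x = 0, A_y = -3903 N, C_y = 5953 N

Moments about A: C_y·5.3 − 2050·2 − 27450 = 0 → C_y = 31550/5.3 = 5952.83 ≈ 5953 N.
ΣF_y = 0: A_y + 5952.83 − 2050 = 0 → A_y = -3903 N.
ΣF_x = 0: no horizontal applied forces, so A_x = 0.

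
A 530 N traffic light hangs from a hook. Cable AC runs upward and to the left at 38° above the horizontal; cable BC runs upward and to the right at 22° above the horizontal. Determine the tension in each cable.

ΣF_x = 0: −T_AC·cos38° + T_BC·cos22° = 0 → T_BC = 0.849897·T_AC.
ΣF_y = 0: T_AC·sin38° + T_BC·sin22° = 530.
Substitute: T_AC·(0.615661 + 0.849897·0.374607) = 530 → T_AC = 567.429 ≈ 567.4 N.
Then T_BC = 0.849897 × 567.429 = 482.3 N.

T_AC = 567.4 N, T_BC = 482.3 N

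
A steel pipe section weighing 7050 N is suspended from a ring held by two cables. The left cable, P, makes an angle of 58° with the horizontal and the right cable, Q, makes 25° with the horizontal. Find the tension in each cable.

T_P = 6437 N, T_Q = 3764 N

ΣF_x = 0: −T_P·cos58° + T_Q·cos25° = 0 → T_Q = 0.584701·T_P.
ΣF_y = 0: T_P·sin58° + T_Q·sin25° = 7050.
Substitute: T_P·(0.848048 + 0.584701·0.422618) = 7050 → T_P = 6437.46 ≈ 6437 N.
Then T_Q = 0.584701 × 6437.46 = 3764 N.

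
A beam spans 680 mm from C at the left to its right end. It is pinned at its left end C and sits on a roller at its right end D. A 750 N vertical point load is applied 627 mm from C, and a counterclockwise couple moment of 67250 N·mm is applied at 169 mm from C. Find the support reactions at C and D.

C_x = 0, C_y = 157.4 N, D_y = 592.6 N

ΣM about C: D_y·680 − 750·627 + 67250 = 0 → D_y = 403000/680 = 592.647 ≈ 592.6 N.
ΣF_y = 0: C_y + 592.647 − 750 = 0 → C_y = 157.4 N.
ΣF_x = 0: no horizontal applied forces, so C_x = 0.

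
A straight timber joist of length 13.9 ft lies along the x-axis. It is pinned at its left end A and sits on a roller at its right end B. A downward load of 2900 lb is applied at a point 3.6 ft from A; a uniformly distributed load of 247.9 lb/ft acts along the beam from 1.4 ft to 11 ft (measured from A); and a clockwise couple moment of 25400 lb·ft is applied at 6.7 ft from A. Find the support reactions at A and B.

A_x = 0, A_y = 1640 lb, B_y = 3640 lb

Resultant of the distributed load: 247.9 × 9.6 = 2379.84 lb at 6.2 ft from A.
Taking moments about A: B_y·13.9 − 2900·3.6 − (247.9·9.6)·6.2 − 25400 = 0 → B_y = 50595.008/13.9 = 3639.93 ≈ 3640 lb.
ΣF_y = 0: A_y + 3639.93 − 2900 − 247.9·9.6 = 0 → A_y = 1640 lb.
ΣF_x = 0: no horizontal applied forces, so A_x = 0.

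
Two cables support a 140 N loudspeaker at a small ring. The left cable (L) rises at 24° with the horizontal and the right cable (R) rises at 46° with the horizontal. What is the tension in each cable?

T_L = 103.5 N, T_R = 136.1 N

ΣF_x = 0: −T_L·cos24° + T_R·cos46° = 0 → T_R = 1.3151·T_L.
ΣF_y = 0: T_L·sin24° + T_R·sin46° = 140.
Substitute: T_L·(0.406737 + 1.3151·0.71934) = 140 → T_L = 103.494 ≈ 103.5 N.
Then T_R = 1.3151 × 103.494 = 136.1 N.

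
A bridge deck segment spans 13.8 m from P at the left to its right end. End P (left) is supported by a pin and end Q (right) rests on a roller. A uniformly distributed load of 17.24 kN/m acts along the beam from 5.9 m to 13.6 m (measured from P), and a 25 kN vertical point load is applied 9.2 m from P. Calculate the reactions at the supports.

P_x = 0, P_y = 47.29 kN, Q_y = 110.5 kN

Resultant of the distributed load: 17.24 × 7.7 = 132.748 kN at 9.75 m from P.
Moments about P: Q_y·13.8 − (17.24·7.7)·9.75 − 25·9.2 = 0 → Q_y = 1524.293/13.8 = 110.456 ≈ 110.5 kN.
ΣF_y = 0: P_y + 110.456 − 17.24·7.7 − 25 = 0 → P_y = 47.29 kN.
ΣF_x = 0: no horizontal applied forces, so P_x = 0.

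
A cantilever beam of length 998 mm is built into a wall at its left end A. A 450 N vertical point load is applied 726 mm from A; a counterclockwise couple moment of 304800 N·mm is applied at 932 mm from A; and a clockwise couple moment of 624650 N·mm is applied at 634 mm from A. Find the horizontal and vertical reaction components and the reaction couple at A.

ΣF_x = 0: A_x = 0.
ΣF_y = 0: A_y − 450 = 0 → A_y = 450.0 N.
ΣM about A: M_A − 450·726 + 304800 − 624650 = 0 → M_A = 646600 N·mm.

A_x = 0, A_y = 450.0 N, M_A = 646600 N·mm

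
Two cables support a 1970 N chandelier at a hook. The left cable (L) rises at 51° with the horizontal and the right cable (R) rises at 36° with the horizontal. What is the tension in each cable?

T_L = 1596 N, T_R = 1241 N

ΣF_x = 0: −T_L·cos51° + T_R·cos36° = 0 → T_R = 0.777883·T_L.
ΣF_y = 0: T_L·sin51° + T_R·sin36° = 1970.
Substitute: T_L·(0.777146 + 0.777883·0.587785) = 1970 → T_L = 1595.95 ≈ 1596 N.
Then T_R = 0.777883 × 1595.95 = 1241 N.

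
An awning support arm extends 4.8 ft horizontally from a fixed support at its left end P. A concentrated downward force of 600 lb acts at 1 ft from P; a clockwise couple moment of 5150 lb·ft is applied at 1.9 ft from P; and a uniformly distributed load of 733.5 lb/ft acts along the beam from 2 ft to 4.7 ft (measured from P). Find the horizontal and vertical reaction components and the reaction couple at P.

P_x = 0, P_y = 2580 lb, M_P = 12380 lb·ft

Resultant of the distributed load: 733.5 × 2.7 = 1980.45 lb at 3.35 ft from P.
ΣF_x = 0: P_x = 0.
ΣF_y = 0: P_y − 600 − 733.5·2.7 = 0 → P_y = 2580 lb.
ΣM about P: M_P − 600·1 − 5150 − (733.5·2.7)·3.35 = 0 → M_P = 12380 lb·ft.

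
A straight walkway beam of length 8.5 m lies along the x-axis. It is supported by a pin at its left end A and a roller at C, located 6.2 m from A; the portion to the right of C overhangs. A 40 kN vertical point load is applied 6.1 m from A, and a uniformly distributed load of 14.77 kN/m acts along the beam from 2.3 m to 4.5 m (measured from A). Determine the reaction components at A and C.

Resultant of the distributed load: 14.77 × 2.2 = 32.494 kN at 3.4 m from A.
Taking moments about A: C_y·6.2 − 40·6.1 − (14.77·2.2)·3.4 = 0 → C_y = 354.4796/6.2 = 57.1741 ≈ 57.17 kN.
ΣF_y = 0: A_y + 57.1741 − 40 − 14.77·2.2 = 0 → A_y = 15.32 kN.
ΣF_x = 0: no horizontal applied forces, so A_x = 0.

A_x = 0, A_y = 15.32 kN, C_y = 57.17 kN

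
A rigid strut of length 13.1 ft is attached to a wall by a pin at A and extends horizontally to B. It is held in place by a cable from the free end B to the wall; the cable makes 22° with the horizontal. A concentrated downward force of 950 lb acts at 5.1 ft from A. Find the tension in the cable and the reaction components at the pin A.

ΣM about A: T·sin22°·13.1 − 950·5.1 = 0 → T = 4845/(13.1·0.374607) = 987.294 ≈ 987.3 lb.
ΣF_x = 0: A_x − T·cos22° = 0 → A_x = 987.294 × 0.927184 = 915.4 lb.
ΣF_y = 0: A_y + T·sin22° − 950 = 0 → A_y = 950 − 987.294 × 0.374607 = 580.2 lb.

T = 987.3 lb, A_x = 915.4 lb, A_y = 580.2 lb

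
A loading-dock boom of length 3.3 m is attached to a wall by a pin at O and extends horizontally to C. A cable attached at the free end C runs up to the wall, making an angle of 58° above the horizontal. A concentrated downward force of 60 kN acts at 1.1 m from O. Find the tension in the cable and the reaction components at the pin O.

ΣM about O: T·sin58°·3.3 − 60·1.1 = 0 → T = 66/(3.3·0.848048) = 23.5836 ≈ 23.58 kN.
ΣF_x = 0: O_x − T·cos58° = 0 → O_x = 23.5836 × 0.529919 = 12.50 kN.
ΣF_y = 0: O_y + T·sin58° − 60 = 0 → O_y = 60 − 23.5836 × 0.848048 = 40.00 kN.

T = 23.58 kN, O_x = 12.50 kN, O_y = 40.00 kN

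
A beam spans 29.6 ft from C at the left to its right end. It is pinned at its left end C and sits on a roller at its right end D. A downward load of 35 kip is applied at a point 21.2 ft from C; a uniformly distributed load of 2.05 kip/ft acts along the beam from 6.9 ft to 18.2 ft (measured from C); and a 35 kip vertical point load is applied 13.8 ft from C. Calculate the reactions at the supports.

C_x = 0, C_y = 41.96 kip, D_y = 51.21 kip

Resultant of the distributed load: 2.05 × 11.3 = 23.165 kip at 12.55 ft from C.
Moments about C: D_y·29.6 − 35·21.2 − (2.05·11.3)·12.55 − 35·13.8 = 0 → D_y = 1515.72075/29.6 = 51.2068 ≈ 51.21 kip.
ΣF_y = 0: C_y + 51.2068 − 35 − 2.05·11.3 − 35 = 0 → C_y = 41.96 kip.
ΣF_x = 0: no horizontal applied forces, so C_x = 0.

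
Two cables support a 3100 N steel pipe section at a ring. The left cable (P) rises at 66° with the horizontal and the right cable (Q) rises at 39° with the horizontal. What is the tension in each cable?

T_P = 2494 N, T_Q = 1305 N

ΣF_x = 0: −T_P·cos66° + T_Q·cos39° = 0 → T_Q = 0.523372·T_P.
ΣF_y = 0: T_P·sin66° + T_Q·sin39° = 3100.
Substitute: T_P·(0.913545 + 0.523372·0.62932) = 3100 → T_P = 2494.14 ≈ 2494 N.
Then T_Q = 0.523372 × 2494.14 = 1305 N.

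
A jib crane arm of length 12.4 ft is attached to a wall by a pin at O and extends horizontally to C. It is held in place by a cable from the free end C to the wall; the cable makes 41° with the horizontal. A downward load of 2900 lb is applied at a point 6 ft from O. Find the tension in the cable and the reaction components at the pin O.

ΣM about O: T·sin41°·12.4 − 2900·6 = 0 → T = 17400/(12.4·0.656059) = 2138.87 ≈ 2139 lb.
ΣF_x = 0: O_x − T·cos41° = 0 → O_x = 2138.87 × 0.75471 = 1614 lb.
ΣF_y = 0: O_y + T·sin41° − 2900 = 0 → O_y = 2900 − 2138.87 × 0.656059 = 1497 lb.

T = 2139 lb, O_x = 1614 lb, O_y = 1497 lb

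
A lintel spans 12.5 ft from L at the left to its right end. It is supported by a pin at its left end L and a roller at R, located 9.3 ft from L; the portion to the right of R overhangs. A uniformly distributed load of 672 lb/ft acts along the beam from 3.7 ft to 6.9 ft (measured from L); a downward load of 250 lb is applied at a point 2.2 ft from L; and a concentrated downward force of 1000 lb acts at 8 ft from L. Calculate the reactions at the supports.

L_x = 0, L_y = 1256 lb, R_y = 2145 lb

Resultant of the distributed load: 672 × 3.2 = 2150.4 lb at 5.3 ft from L.
ΣM about L: R_y·9.3 − (672·3.2)·5.3 − 250·2.2 − 1000·8 = 0 → R_y = 19947.12/9.3 = 2144.85 ≈ 2145 lb.
ΣF_y = 0: L_y + 2144.85 − 672·3.2 − 250 − 1000 = 0 → L_y = 1256 lb.
ΣF_x = 0: no horizontal applied forces, so L_x = 0.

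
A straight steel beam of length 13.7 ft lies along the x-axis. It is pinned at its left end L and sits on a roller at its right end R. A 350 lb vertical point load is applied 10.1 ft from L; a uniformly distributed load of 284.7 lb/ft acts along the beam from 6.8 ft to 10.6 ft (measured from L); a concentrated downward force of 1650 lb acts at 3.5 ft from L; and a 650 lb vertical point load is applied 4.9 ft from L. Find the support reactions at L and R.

L_x = 0, L_y = 2133 lb, R_y = 1599 lb

Resultant of the distributed load: 284.7 × 3.8 = 1081.86 lb at 8.7 ft from L.
Moments about L: R_y·13.7 − 350·10.1 − (284.7·3.8)·8.7 − 1650·3.5 − 650·4.9 = 0 → R_y = 21907.182/13.7 = 1599.06 ≈ 1599 lb.
ΣF_y = 0: L_y + 1599.06 − 350 − 284.7·3.8 − 1650 − 650 = 0 → L_y = 2133 lb.
ΣF_x = 0: no horizontal applied forces, so L_x = 0.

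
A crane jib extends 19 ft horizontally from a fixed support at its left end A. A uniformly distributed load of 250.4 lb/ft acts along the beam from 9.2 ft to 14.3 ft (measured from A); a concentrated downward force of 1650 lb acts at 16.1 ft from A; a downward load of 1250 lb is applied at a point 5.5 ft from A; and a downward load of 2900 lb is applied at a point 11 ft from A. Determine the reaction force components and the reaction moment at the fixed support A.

A_x = 0, A_y = 7077 lb, M_A = 80350 lb·ft

Resultant of the distributed load: 250.4 × 5.1 = 1277.04 lb at 11.75 ft from A.
ΣF_x = 0: A_x = 0.
ΣF_y = 0: A_y − 250.4·5.1 − 1650 − 1250 − 2900 = 0 → A_y = 7077 lb.
ΣM about A: M_A − (250.4·5.1)·11.75 − 1650·16.1 − 1250·5.5 − 2900·11 = 0 → M_A = 80350 lb·ft.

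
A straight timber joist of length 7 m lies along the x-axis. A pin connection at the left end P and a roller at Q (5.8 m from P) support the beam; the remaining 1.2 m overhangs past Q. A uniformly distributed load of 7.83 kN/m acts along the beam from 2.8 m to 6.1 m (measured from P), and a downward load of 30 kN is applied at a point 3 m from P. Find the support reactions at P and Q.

Resultant of the distributed load: 7.83 × 3.3 = 25.839 kN at 4.45 m from P.
ΣM about P: Q_y·5.8 − (7.83·3.3)·4.45 − 30·3 = 0 → Q_y = 204.98355/5.8 = 35.342 ≈ 35.34 kN.
ΣF_y = 0: P_y + 35.342 − 7.83·3.3 − 30 = 0 → P_y = 20.50 kN.
ΣF_x = 0: no horizontal applied forces, so P_x = 0.

P_x = 0, P_y = 20.50 kN, Q_y = 35.34 kN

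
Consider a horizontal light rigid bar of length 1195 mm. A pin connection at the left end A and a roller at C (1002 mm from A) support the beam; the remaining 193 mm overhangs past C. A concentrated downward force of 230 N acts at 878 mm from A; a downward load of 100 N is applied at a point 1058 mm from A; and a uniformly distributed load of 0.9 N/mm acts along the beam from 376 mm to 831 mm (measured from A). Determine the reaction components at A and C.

A_x = 0, A_y = 185.7 N, C_y = 553.8 N

Resultant of the distributed load: 0.9 × 455 = 409.5 N at 603.5 mm from A.
ΣM about A: C_y·1002 − 230·878 − 100·1058 − (0.9·455)·603.5 = 0 → C_y = 554873.25/1002 = 553.766 ≈ 553.8 N.
ΣF_y = 0: A_y + 553.766 − 230 − 100 − 0.9·455 = 0 → A_y = 185.7 N.
ΣF_x = 0: no horizontal applied forces, so A_x = 0.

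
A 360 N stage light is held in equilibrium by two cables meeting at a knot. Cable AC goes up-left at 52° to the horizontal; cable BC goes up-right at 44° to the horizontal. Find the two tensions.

ΣF_x = 0: −T_AC·cos52° + T_BC·cos44° = 0 → T_BC = 0.85587·T_AC.
ΣF_y = 0: T_AC·sin52° + T_BC·sin44° = 360.
Substitute: T_AC·(0.788011 + 0.85587·0.694658) = 360 → T_AC = 260.389 ≈ 260.4 N.
Then T_BC = 0.85587 × 260.389 = 222.9 N.

T_AC = 260.4 N, T_BC = 222.9 N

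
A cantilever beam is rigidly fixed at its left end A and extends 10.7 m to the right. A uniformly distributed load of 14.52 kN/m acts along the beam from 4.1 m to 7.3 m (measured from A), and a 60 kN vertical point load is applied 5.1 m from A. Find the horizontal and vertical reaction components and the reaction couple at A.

A_x = 0, A_y = 106.5 kN, M_A = 570.8 kN·m

Resultant of the distributed load: 14.52 × 3.2 = 46.464 kN at 5.7 m from A.
ΣF_x = 0: A_x = 0.
ΣF_y = 0: A_y − 14.52·3.2 − 60 = 0 → A_y = 106.5 kN.
ΣM about A: M_A − (14.52·3.2)·5.7 − 60·5.1 = 0 → M_A = 570.8 kN·m.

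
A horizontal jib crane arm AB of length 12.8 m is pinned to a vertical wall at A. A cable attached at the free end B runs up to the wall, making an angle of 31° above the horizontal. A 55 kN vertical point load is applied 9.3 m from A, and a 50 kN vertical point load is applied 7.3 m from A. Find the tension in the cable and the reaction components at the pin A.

ΣM about A: T·sin31°·12.8 − 55·9.3 − 50·7.3 = 0 → T = 876.5/(12.8·0.515038) = 132.954 ≈ 133.0 kN.
ΣF_x = 0: A_x − T·cos31° = 0 → A_x = 132.954 × 0.857167 = 114.0 kN.
ΣF_y = 0: A_y + T·sin31° − 55 − 50 = 0 → A_y = 105 − 132.954 × 0.515038 = 36.52 kN.

T = 133.0 kN, A_x = 114.0 kN, A_y = 36.52 kN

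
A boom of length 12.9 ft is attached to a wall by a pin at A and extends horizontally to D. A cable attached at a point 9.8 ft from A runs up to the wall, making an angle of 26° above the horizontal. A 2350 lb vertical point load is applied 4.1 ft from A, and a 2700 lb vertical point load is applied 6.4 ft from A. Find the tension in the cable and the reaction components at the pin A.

T = 6265 lb, A_x = 5631 lb, A_y = 2304 lb

ΣM about A: T·sin26°·9.8 − 2350·4.1 − 2700·6.4 = 0 → T = 26915/(9.8·0.438371) = 6265.08 ≈ 6265 lb.
ΣF_x = 0: A_x − T·cos26° = 0 → A_x = 6265.08 × 0.898794 = 5631 lb.
ΣF_y = 0: A_y + T·sin26° − 2350 − 2700 = 0 → A_y = 5050 − 6265.08 × 0.438371 = 2304 lb.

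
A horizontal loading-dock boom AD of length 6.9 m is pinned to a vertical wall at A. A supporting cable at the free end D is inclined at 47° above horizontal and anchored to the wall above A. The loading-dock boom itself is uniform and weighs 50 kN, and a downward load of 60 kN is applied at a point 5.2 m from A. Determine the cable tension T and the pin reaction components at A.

T = 96.01 kN, A_x = 65.48 kN, A_y = 39.78 kN

ΣM about A: T·sin47°·6.9 − 50·3.45 − 60·5.2 = 0 → T = 484.5/(6.9·0.731354) = 96.0101 ≈ 96.01 kN.
ΣF_x = 0: A_x − T·cos47° = 0 → A_x = 96.0101 × 0.681998 = 65.48 kN.
ΣF_y = 0: A_y + T·sin47° − 50 − 60 = 0 → A_y = 110 − 96.0101 × 0.731354 = 39.78 kN.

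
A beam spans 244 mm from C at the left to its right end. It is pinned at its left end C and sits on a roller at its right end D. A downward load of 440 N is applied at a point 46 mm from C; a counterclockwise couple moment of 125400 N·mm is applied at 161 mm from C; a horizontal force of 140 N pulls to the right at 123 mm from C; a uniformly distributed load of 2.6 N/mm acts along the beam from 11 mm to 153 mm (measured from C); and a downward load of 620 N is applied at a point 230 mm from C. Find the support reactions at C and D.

Resultant of the distributed load: 2.6 × 142 = 369.2 N at 82 mm from C.
ΣM about C: D_y·244 − 440·46 + 125400 − (2.6·142)·82 − 620·230 = 0 → D_y = 67714.4/244 = 277.518 ≈ 277.5 N.
ΣF_y = 0: C_y + 277.518 − 440 − 2.6·142 − 620 = 0 → C_y = 1152 N.
ΣF_x = 0: C_x + 140 = 0 → C_x = -140.0 N.

C_x = -140.0 N, C_y = 1152 N, D_y = 277.5 N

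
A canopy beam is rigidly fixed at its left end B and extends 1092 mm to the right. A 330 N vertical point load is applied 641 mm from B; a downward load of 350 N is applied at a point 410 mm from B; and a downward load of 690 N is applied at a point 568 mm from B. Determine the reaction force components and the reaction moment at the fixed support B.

B_x = 0, B_y = 1370 N, M_B = 747000 N·mm

ΣF_x = 0: B_x = 0.
ΣF_y = 0: B_y − 330 − 350 − 690 = 0 → B_y = 1370 N.
ΣM about B: M_B − 330·641 − 350·410 − 690·568 = 0 → M_B = 747000 N·mm.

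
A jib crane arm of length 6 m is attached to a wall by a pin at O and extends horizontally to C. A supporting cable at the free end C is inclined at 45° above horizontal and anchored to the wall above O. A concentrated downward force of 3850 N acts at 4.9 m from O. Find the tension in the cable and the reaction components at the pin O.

T = 4447 N, O_x = 3144 N, O_y = 705.8 N

ΣM about O: T·sin45°·6 − 3850·4.9 = 0 → T = 18865/(6·0.707107) = 4446.52 ≈ 4447 N.
ΣF_x = 0: O_x − T·cos45° = 0 → O_x = 4446.52 × 0.707107 = 3144 N.
ΣF_y = 0: O_y + T·sin45° − 3850 = 0 → O_y = 3850 − 4446.52 × 0.707107 = 705.8 N.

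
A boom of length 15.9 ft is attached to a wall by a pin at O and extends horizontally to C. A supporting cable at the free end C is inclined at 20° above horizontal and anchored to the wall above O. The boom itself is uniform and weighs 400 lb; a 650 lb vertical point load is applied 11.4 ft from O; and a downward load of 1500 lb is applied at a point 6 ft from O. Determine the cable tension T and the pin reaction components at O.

ΣM about O: T·sin20°·15.9 − 400·7.95 − 650·11.4 − 1500·6 = 0 → T = 19590/(15.9·0.34202) = 3602.35 ≈ 3602 lb.
ΣF_x = 0: O_x − T·cos20° = 0 → O_x = 3602.35 × 0.939693 = 3385 lb.
ΣF_y = 0: O_y + T·sin20° − 400 − 650 − 1500 = 0 → O_y = 2550 − 3602.35 × 0.34202 = 1318 lb.

T = 3602 lb, O_x = 3385 lb, O_y = 1318 lb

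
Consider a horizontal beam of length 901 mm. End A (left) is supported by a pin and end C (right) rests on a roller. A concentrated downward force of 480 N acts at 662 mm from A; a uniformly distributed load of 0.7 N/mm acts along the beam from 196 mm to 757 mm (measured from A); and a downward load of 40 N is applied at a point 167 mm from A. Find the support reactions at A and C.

A_x = 0, A_y = 344.9 N, C_y = 567.8 N

Resultant of the distributed load: 0.7 × 561 = 392.7 N at 476.5 mm from A.
Taking moments about A: C_y·901 − 480·662 − (0.7·561)·476.5 − 40·167 = 0 → C_y = 511561.55/901 = 567.771 ≈ 567.8 N.
ΣF_y = 0: A_y + 567.771 − 480 − 0.7·561 − 40 = 0 → A_y = 344.9 N.
ΣF_x = 0: no horizontal applied forces, so A_x = 0.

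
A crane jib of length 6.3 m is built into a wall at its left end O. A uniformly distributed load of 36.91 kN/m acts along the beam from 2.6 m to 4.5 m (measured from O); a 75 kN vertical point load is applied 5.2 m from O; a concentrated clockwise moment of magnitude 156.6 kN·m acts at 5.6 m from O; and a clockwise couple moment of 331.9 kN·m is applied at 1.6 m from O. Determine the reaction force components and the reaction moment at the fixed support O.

Resultant of the distributed load: 36.91 × 1.9 = 70.129 kN at 3.55 m from O.
ΣF_x = 0: O_x = 0.
ΣF_y = 0: O_y − 36.91·1.9 − 75 = 0 → O_y = 145.1 kN.
ΣM about O: M_O − (36.91·1.9)·3.55 − 75·5.2 − 156.6 − 331.9 = 0 → M_O = 1127 kN·m.

O_x = 0, O_y = 145.1 kN, M_O = 1127 kN·m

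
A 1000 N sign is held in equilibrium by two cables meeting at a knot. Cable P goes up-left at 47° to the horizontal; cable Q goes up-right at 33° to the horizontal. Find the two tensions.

ΣF_x = 0: −T_P·cos47° + T_Q·cos33° = 0 → T_Q = 0.81319·T_P.
ΣF_y = 0: T_P·sin47° + T_Q·sin33° = 1000.
Substitute: T_P·(0.731354 + 0.81319·0.544639) = 1000 → T_P = 851.608 ≈ 851.6 N.
Then T_Q = 0.81319 × 851.608 = 692.5 N.

T_P = 851.6 N, T_Q = 692.5 N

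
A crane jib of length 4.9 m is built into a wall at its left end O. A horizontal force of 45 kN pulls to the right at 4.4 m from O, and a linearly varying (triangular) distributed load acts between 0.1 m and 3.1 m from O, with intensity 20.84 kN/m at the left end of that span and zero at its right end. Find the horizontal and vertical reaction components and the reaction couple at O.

O_x = -45.00 kN, O_y = 31.26 kN, M_O = 34.39 kN·m

Resultant of the triangular load: ½ × 20.84 × 3 = 31.26 kN, acting at 1.1 m from O (one-third of the span from the peak).
ΣF_x = 0: O_x + 45 = 0 → O_x = -45.00 kN.
ΣF_y = 0: O_y − ½·20.84·3 = 0 → O_y = 31.26 kN.
ΣM about O: M_O − (½·20.84·3)·1.1 = 0 → M_O = 34.39 kN·m.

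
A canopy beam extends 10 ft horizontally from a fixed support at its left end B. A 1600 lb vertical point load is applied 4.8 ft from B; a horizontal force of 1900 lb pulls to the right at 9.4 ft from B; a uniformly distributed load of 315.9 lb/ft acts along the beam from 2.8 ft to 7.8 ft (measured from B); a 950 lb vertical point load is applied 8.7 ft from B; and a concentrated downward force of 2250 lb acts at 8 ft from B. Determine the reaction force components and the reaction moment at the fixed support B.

B_x = -1900 lb, B_y = 6380 lb, M_B = 42320 lb·ft

Resultant of the distributed load: 315.9 × 5 = 1579.5 lb at 5.3 ft from B.
ΣF_x = 0: B_x + 1900 = 0 → B_x = -1900 lb.
ΣF_y = 0: B_y − 1600 − 315.9·5 − 950 − 2250 = 0 → B_y = 6380 lb.
ΣM about B: M_B − 1600·4.8 − (315.9·5)·5.3 − 950·8.7 − 2250·8 = 0 → M_B = 42320 lb·ft.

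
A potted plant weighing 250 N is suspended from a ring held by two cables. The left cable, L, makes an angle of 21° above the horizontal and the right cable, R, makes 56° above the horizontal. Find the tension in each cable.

T_L = 143.5 N, T_R = 239.5 N

ΣF_x = 0: −T_L·cos21° + T_R·cos56° = 0 → T_R = 1.66951·T_L.
ΣF_y = 0: T_L·sin21° + T_R·sin56° = 250.
Substitute: T_L·(0.358368 + 1.66951·0.829038) = 250 → T_L = 143.476 ≈ 143.5 N.
Then T_R = 1.66951 × 143.476 = 239.5 N.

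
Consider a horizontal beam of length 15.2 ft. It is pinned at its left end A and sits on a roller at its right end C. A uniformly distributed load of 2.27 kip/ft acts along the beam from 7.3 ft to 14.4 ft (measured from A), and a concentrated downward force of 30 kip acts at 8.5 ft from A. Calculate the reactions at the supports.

A_x = 0, A_y = 17.84 kip, C_y = 28.28 kip

Resultant of the distributed load: 2.27 × 7.1 = 16.117 kip at 10.85 ft from A.
ΣM about A: C_y·15.2 − (2.27·7.1)·10.85 − 30·8.5 = 0 → C_y = 429.86945/15.2 = 28.2809 ≈ 28.28 kip.
ΣF_y = 0: A_y + 28.2809 − 2.27·7.1 − 30 = 0 → A_y = 17.84 kip.
ΣF_x = 0: no horizontal applied forces, so A_x = 0.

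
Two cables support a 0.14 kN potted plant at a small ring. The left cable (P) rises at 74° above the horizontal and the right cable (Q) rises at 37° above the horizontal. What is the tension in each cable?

T_P = 0.1198 kN, T_Q = 0.04133 kN

ΣF_x = 0: −T_P·cos74° + T_Q·cos37° = 0 → T_Q = 0.345135·T_P.
ΣF_y = 0: T_P·sin74° + T_Q·sin37° = 0.14.
Substitute: T_P·(0.961262 + 0.345135·0.601815) = 0.14 → T_P = 0.119764 ≈ 0.1198 kN.
Then T_Q = 0.345135 × 0.119764 = 0.04133 kN.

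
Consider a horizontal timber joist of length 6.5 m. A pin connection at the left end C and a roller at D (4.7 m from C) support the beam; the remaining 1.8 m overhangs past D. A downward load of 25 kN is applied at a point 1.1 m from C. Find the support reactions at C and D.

ΣM about C: D_y·4.7 − 25·1.1 = 0 → D_y = 27.5/4.7 = 5.85106 ≈ 5.851 kN.
ΣF_y = 0: C_y + 5.85106 − 25 = 0 → C_y = 19.15 kN.
ΣF_x = 0: no horizontal applied forces, so C_x = 0.

C_x = 0, C_y = 19.15 kN, D_y = 5.851 kN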